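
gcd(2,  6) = 2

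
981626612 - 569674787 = 411951825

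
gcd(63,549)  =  9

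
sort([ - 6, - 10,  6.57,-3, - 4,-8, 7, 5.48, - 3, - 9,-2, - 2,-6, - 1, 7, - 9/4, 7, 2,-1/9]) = [ - 10, - 9, - 8,  -  6, - 6, - 4, - 3, - 3,  -  9/4,-2 ,-2,-1,-1/9, 2,  5.48, 6.57,7 , 7, 7 ] 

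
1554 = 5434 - 3880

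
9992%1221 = 224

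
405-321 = 84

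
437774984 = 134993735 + 302781249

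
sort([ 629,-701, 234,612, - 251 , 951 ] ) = [-701 ,-251, 234 , 612, 629,951]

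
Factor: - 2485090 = -2^1*5^1*248509^1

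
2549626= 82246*31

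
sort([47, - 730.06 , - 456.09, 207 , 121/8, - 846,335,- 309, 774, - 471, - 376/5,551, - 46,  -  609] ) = [ -846 , - 730.06, - 609, - 471 ,- 456.09, - 309, - 376/5, - 46,121/8  ,  47,  207,335,551,774]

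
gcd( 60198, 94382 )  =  2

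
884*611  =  540124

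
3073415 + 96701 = 3170116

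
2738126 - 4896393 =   -  2158267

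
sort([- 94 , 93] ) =[ - 94,93] 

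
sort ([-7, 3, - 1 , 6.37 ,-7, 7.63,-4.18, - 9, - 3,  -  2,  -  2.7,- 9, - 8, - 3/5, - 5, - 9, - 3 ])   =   [ - 9 ,  -  9, - 9, - 8, - 7,-7,  -  5 ,  -  4.18, - 3, - 3 , - 2.7,-2,-1,  -  3/5, 3,  6.37,7.63]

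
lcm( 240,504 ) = 5040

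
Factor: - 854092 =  - 2^2 * 213523^1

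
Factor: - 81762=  - 2^1*3^1 * 13627^1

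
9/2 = 4 + 1/2=4.50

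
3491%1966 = 1525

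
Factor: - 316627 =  - 131^1*2417^1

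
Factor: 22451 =11^1*13^1  *157^1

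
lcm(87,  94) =8178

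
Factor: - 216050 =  - 2^1*5^2 * 29^1*149^1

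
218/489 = 218/489 = 0.45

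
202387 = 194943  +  7444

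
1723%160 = 123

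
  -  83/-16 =83/16  =  5.19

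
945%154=21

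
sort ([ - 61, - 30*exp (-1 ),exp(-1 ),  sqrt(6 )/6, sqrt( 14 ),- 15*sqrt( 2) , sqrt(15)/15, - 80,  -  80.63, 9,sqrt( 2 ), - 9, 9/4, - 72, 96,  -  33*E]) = [ - 33*E, - 80.63, - 80,- 72, - 61,-15 * sqrt( 2 ), -30 * exp(-1), - 9,sqrt(15 ) /15,exp(  -  1), sqrt( 6 )/6, sqrt( 2),9/4, sqrt( 14 ), 9, 96 ]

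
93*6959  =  647187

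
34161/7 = 34161/7 = 4880.14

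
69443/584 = 118 + 531/584= 118.91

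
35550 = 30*1185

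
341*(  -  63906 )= -21791946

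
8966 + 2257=11223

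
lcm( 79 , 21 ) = 1659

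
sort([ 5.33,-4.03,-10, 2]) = [ - 10,-4.03, 2, 5.33]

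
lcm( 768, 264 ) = 8448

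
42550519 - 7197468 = 35353051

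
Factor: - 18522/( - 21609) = 2^1*3^1*7^(-1)=6/7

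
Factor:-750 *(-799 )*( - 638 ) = -382321500= -2^2*3^1 * 5^3 * 11^1*17^1*29^1 * 47^1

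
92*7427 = 683284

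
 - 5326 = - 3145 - 2181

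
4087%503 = 63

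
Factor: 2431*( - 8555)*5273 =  - 5^1*11^1*13^1*17^1 * 29^1*59^1*5273^1 = - 109663661965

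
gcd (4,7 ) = 1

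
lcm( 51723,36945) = 258615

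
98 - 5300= -5202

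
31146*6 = 186876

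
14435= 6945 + 7490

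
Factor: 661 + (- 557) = 104 = 2^3*13^1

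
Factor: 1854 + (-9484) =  - 2^1*5^1 * 7^1 * 109^1 = - 7630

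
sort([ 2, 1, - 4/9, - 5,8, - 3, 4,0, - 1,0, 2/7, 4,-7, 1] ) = [ - 7,  -  5,-3, - 1, - 4/9, 0 , 0,2/7, 1, 1, 2, 4 , 4 , 8] 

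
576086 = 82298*7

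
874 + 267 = 1141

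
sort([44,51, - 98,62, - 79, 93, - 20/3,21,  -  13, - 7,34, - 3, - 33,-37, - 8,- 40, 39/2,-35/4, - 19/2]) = [-98, - 79,-40, - 37 , - 33,-13, - 19/2, - 35/4, - 8, - 7,  -  20/3,-3,39/2, 21, 34,44, 51,62,93 ] 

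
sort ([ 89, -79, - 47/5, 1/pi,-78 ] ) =[ - 79, - 78 , - 47/5,  1/pi, 89 ] 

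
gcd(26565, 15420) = 15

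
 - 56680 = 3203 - 59883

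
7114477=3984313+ 3130164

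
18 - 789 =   -  771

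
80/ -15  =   - 6 + 2/3=   - 5.33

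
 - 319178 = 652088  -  971266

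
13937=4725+9212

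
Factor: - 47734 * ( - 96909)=4625854206 = 2^1 * 3^1*29^1*823^1 * 32303^1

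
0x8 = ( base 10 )8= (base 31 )8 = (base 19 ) 8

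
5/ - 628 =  - 5/628 =- 0.01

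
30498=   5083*6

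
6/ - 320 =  - 1  +  157/160 = -0.02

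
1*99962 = 99962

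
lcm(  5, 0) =0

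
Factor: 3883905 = 3^2*5^1*  17^1*5077^1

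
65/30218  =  65/30218 = 0.00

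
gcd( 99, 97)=1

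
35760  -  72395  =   -36635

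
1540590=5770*267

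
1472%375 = 347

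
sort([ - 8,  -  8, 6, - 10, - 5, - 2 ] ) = [-10,  -  8, - 8,  -  5, - 2 , 6 ]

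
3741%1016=693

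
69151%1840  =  1071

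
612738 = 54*11347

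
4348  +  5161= 9509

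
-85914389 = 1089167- 87003556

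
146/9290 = 73/4645 = 0.02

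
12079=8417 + 3662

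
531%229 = 73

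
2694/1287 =898/429 = 2.09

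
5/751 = 5/751 = 0.01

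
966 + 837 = 1803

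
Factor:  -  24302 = -2^1*29^1*419^1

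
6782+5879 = 12661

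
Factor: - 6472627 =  - 7^1*924661^1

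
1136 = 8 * 142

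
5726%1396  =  142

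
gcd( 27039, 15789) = 3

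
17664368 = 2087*8464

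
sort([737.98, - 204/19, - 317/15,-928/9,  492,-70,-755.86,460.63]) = [ - 755.86, - 928/9 , - 70, - 317/15, - 204/19, 460.63, 492, 737.98]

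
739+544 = 1283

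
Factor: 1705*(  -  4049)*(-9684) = 66853929780 = 2^2*3^2  *  5^1*11^1*31^1*269^1*4049^1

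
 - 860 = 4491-5351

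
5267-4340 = 927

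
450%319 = 131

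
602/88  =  301/44 = 6.84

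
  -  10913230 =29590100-40503330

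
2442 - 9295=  - 6853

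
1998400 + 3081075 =5079475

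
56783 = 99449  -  42666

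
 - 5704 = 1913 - 7617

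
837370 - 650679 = 186691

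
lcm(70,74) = 2590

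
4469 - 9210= - 4741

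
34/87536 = 17/43768 = 0.00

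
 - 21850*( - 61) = 1332850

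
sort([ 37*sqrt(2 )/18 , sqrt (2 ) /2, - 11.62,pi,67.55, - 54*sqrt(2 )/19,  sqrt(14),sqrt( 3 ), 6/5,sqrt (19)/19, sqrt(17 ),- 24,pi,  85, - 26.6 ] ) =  [ - 26.6, - 24, - 11.62, - 54*sqrt(2)/19 , sqrt(19 ) /19 , sqrt( 2) /2, 6/5,sqrt(3 ),37*sqrt(2)/18, pi , pi,sqrt( 14 ),sqrt (17), 67.55,85]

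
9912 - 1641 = 8271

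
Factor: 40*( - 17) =- 2^3 * 5^1*17^1 = - 680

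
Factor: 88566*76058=2^2*3^1*17^1*29^1*509^1*2237^1=6736152828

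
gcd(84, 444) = 12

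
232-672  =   - 440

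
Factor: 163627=163627^1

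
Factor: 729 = 3^6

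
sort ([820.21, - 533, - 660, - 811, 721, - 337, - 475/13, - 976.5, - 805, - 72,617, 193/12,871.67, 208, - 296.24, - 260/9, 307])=[ - 976.5,-811 , - 805, - 660,  -  533, - 337, - 296.24, - 72, - 475/13, - 260/9,193/12,208, 307, 617, 721, 820.21, 871.67 ]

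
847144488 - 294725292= 552419196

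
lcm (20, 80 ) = 80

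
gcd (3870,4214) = 86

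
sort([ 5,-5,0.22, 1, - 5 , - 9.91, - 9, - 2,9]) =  [ - 9.91, - 9 , - 5,-5, - 2,0.22,  1, 5 , 9 ] 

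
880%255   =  115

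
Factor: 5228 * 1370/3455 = 1432472/691 = 2^3*137^1 * 691^(  -  1 )*1307^1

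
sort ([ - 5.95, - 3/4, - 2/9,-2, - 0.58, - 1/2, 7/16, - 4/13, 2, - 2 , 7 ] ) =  [ - 5.95, - 2, - 2 , - 3/4,  -  0.58, - 1/2, - 4/13, - 2/9,7/16, 2,7]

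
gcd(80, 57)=1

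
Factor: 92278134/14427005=2^1 * 3^2* 5^ ( - 1) * 13^1*31^1*601^( - 1 )*4801^( - 1)*12721^1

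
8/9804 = 2/2451=0.00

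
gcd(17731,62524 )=7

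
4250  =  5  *850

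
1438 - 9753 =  - 8315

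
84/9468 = 7/789 = 0.01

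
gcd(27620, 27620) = 27620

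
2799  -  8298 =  -5499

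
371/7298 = 371/7298 = 0.05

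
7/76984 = 7/76984 = 0.00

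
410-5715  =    -  5305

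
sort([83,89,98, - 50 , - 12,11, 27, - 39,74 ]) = [ - 50,-39, - 12, 11, 27,74, 83, 89,  98] 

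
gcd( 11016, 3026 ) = 34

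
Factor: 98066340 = 2^2*3^2 * 5^1*544813^1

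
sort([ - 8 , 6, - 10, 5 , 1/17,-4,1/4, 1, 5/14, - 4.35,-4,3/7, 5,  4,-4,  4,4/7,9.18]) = [ - 10, - 8 ,-4.35,-4 ,-4,-4 , 1/17,1/4,5/14,3/7, 4/7,  1, 4,4, 5, 5,6, 9.18]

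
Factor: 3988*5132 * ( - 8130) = -2^5*3^1 *5^1*271^1*997^1*1283^1= -  166391962080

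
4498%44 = 10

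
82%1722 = 82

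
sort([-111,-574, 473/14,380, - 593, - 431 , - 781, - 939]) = [ - 939, - 781 , - 593, - 574, - 431, - 111, 473/14,380]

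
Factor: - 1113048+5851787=41^2*2819^1 = 4738739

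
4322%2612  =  1710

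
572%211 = 150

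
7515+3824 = 11339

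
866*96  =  83136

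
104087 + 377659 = 481746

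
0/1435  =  0 = 0.00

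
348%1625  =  348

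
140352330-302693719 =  - 162341389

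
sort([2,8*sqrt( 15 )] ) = [ 2,8*sqrt (15)]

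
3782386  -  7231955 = -3449569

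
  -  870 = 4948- 5818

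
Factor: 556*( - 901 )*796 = -398760976=-2^4*17^1*53^1*139^1*199^1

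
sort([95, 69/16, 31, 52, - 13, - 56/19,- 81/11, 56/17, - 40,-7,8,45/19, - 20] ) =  [ - 40, - 20, - 13,- 81/11,-7,-56/19  ,  45/19,56/17 , 69/16,8, 31,52, 95 ] 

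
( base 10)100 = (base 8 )144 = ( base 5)400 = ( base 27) 3J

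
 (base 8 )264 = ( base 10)180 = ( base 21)8c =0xB4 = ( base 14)cc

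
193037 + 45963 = 239000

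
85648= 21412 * 4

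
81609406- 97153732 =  - 15544326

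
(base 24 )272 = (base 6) 10042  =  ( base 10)1322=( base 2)10100101010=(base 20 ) 362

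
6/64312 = 3/32156 = 0.00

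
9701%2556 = 2033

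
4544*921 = 4185024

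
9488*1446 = 13719648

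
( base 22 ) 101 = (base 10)485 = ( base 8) 745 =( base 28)H9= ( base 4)13211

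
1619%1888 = 1619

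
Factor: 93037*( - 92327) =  - 8589827099 = -7^1 *17^1* 5431^1*13291^1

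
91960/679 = 91960/679 = 135.43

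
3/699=1/233 = 0.00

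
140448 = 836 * 168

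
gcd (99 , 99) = 99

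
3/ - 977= - 1 +974/977 = - 0.00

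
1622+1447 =3069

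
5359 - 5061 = 298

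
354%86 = 10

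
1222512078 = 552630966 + 669881112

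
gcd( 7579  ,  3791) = 1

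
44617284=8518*5238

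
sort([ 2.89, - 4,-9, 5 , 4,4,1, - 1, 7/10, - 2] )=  [ - 9, - 4, - 2,-1 , 7/10,1,2.89, 4,  4,  5 ]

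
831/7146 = 277/2382 = 0.12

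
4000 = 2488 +1512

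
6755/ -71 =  - 96 + 61/71= -95.14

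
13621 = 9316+4305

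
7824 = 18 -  - 7806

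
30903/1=30903 = 30903.00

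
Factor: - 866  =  -2^1 * 433^1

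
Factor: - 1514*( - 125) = 189250 = 2^1*5^3*757^1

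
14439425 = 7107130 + 7332295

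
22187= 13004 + 9183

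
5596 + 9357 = 14953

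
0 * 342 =0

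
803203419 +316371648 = 1119575067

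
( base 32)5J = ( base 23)7i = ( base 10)179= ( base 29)65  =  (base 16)b3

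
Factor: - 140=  - 2^2*5^1*7^1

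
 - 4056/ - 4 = 1014 + 0/1 = 1014.00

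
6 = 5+1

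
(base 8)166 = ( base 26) 4E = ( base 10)118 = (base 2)1110110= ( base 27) 4a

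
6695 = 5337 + 1358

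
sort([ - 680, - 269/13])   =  [ - 680, - 269/13 ]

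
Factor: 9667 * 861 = 8323287 = 3^1*7^2*41^1*1381^1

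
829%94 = 77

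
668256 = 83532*8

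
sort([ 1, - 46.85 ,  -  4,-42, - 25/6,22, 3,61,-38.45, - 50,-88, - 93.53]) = [ -93.53, - 88 ,-50 , - 46.85,-42,-38.45,-25/6, - 4,1,3, 22, 61]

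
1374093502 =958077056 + 416016446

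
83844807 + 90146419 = 173991226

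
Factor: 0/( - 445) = 0^1 = 0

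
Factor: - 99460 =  - 2^2*5^1*4973^1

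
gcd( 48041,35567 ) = 7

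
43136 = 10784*4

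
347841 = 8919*39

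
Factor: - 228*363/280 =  - 2^( - 1)*3^2*5^( - 1 )*7^( - 1)*11^2*19^1 = - 20691/70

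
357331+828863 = 1186194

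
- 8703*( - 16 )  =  139248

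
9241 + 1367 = 10608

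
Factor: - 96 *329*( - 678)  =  2^6*3^2*7^1*47^1*113^1=21413952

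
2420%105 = 5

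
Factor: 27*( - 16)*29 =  - 12528 = - 2^4*3^3*29^1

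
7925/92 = 7925/92 = 86.14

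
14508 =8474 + 6034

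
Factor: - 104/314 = - 52/157 = -2^2*13^1 * 157^( -1 ) 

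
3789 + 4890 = 8679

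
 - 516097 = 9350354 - 9866451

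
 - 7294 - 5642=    - 12936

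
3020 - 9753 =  - 6733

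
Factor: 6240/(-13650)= - 16/35  =  - 2^4*5^ ( - 1 )*7^(- 1)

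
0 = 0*3339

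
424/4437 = 424/4437 = 0.10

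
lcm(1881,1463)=13167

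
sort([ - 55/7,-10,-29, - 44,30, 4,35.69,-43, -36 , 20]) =[ - 44, - 43 , - 36, - 29, - 10, - 55/7, 4, 20, 30,35.69]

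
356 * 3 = 1068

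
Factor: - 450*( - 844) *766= 2^4*3^2*5^2*211^1*383^1=290926800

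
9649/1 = 9649  =  9649.00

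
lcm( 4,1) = 4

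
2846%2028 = 818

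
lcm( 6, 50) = 150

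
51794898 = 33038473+18756425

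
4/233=4/233  =  0.02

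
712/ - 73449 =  - 1 + 72737/73449 = - 0.01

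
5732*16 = 91712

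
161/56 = 23/8 = 2.88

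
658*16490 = 10850420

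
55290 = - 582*( - 95)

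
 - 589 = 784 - 1373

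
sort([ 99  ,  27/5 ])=[27/5,99]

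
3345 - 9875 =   -  6530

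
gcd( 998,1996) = 998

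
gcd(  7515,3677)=1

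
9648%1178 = 224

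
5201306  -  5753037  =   - 551731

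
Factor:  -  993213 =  - 3^2 * 13^2*653^1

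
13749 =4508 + 9241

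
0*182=0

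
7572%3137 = 1298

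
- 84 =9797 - 9881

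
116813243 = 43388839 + 73424404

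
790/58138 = 395/29069 = 0.01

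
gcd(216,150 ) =6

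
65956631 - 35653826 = 30302805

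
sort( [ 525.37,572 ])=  [ 525.37,572 ] 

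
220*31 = 6820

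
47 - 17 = 30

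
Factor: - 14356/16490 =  - 2^1 * 5^( - 1)*17^( - 1) * 37^1  =  - 74/85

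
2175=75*29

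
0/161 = 0=0.00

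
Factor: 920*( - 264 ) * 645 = -156657600 = - 2^6*3^2*5^2 * 11^1*23^1*43^1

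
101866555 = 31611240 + 70255315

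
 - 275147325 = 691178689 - 966326014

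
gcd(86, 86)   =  86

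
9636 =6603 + 3033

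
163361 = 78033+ 85328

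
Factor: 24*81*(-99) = -2^3 *3^7*11^1= -192456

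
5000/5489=5000/5489 = 0.91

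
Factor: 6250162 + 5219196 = 2^1*101^1*56779^1 = 11469358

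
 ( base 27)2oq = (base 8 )4124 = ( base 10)2132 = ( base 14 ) ac4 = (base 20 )56C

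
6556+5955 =12511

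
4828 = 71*68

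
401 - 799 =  - 398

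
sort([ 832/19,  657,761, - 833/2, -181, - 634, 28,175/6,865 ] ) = [ - 634,-833/2, - 181,28, 175/6 , 832/19 , 657, 761,865] 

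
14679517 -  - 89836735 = 104516252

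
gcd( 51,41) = 1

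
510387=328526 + 181861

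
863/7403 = 863/7403 =0.12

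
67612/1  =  67612 = 67612.00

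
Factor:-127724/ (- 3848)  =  863/26  =  2^(-1 )*13^( - 1)*863^1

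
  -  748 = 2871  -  3619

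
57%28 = 1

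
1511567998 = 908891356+602676642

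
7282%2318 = 328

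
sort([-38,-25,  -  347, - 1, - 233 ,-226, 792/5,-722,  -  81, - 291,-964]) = [ - 964 ,- 722, - 347, - 291,-233 , - 226,-81,-38,-25,-1,792/5] 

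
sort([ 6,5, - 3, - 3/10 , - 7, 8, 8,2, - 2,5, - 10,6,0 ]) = [ - 10, - 7, - 3,-2, - 3/10 , 0,2, 5,5, 6,6,  8, 8] 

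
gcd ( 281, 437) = 1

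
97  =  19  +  78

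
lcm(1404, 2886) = 51948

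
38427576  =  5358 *7172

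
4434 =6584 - 2150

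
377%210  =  167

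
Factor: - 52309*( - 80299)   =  4200360391 = 17^2 * 59^1*181^1*1361^1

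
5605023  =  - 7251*(-773 ) 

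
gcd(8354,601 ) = 1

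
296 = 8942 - 8646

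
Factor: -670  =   - 2^1*5^1 *67^1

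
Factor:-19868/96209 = - 2^2 * 23^( - 1)*47^(  -  1)*89^(-1)*4967^1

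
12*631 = 7572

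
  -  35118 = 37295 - 72413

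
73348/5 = 73348/5 = 14669.60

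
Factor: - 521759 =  - 7^1*19^1*3923^1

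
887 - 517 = 370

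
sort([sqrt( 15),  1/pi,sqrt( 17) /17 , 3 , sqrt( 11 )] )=[sqrt( 17)/17,1/pi,3,sqrt(11 ),sqrt( 15) ] 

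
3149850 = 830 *3795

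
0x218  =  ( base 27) jn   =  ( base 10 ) 536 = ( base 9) 655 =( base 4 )20120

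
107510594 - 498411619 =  - 390901025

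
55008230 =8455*6506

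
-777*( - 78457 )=60961089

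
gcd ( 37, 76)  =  1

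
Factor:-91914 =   -  2^1  *3^1*15319^1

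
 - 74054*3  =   - 222162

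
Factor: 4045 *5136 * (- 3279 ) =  - 68121618480 = - 2^4*3^2*5^1*107^1*809^1*1093^1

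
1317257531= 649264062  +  667993469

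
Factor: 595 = 5^1*7^1*17^1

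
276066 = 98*2817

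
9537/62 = 153 + 51/62 = 153.82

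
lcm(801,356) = 3204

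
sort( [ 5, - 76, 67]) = [ - 76 , 5,  67 ] 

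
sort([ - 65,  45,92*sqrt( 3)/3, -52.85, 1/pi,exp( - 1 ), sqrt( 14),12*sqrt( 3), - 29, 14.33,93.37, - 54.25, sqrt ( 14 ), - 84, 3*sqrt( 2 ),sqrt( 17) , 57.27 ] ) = [ - 84, - 65 , - 54.25,  -  52.85, - 29, 1/pi,exp( -1), sqrt(14),  sqrt( 14 ), sqrt( 17), 3*sqrt( 2), 14.33, 12*sqrt( 3),45, 92*sqrt( 3 )/3, 57.27,93.37]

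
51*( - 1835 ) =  - 93585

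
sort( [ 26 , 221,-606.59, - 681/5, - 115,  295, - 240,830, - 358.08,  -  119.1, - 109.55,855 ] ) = [  -  606.59, - 358.08,  -  240, - 681/5 , - 119.1,-115, - 109.55, 26,  221,295,  830,  855 ] 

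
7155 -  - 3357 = 10512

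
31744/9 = 3527 + 1/9 = 3527.11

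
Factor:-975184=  - 2^4 *7^1*8707^1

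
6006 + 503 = 6509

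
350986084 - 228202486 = 122783598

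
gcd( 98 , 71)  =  1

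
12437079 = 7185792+5251287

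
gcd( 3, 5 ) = 1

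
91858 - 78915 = 12943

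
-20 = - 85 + 65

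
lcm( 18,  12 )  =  36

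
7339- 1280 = 6059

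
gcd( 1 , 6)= 1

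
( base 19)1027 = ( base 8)15370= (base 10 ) 6904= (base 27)9CJ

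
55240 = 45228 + 10012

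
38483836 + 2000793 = 40484629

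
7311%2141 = 888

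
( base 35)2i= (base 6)224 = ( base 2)1011000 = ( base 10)88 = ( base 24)3G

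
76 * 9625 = 731500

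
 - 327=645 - 972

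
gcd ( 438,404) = 2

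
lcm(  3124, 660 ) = 46860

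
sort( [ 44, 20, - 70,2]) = [ -70,2, 20 , 44 ]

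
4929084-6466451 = - 1537367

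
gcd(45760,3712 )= 64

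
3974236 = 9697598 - 5723362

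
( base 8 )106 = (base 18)3g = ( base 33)24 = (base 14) 50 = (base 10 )70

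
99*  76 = 7524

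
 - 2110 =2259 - 4369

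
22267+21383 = 43650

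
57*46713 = 2662641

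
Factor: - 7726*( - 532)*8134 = 33432627088=2^4*7^3*19^1 * 83^1 *3863^1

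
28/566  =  14/283 = 0.05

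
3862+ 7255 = 11117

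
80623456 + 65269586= 145893042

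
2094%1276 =818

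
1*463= 463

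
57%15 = 12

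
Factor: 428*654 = 2^3*3^1*107^1*109^1 = 279912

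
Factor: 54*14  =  2^2*3^3*7^1 = 756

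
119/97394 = 119/97394 = 0.00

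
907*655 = 594085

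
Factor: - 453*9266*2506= -2^2*3^1*7^1*41^1 *113^1*151^1*179^1 = - 10518929988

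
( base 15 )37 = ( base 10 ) 52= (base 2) 110100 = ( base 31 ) 1L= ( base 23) 26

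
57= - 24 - -81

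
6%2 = 0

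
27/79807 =27/79807 = 0.00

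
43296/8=5412=   5412.00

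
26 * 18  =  468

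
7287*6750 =49187250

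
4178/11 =4178/11 = 379.82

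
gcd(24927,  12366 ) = 3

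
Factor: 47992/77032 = 7^1*857^1 * 9629^( -1) = 5999/9629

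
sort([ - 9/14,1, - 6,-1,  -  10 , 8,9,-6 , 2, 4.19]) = [ - 10, - 6, - 6,-1 , - 9/14 , 1,2 , 4.19,8,9]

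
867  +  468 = 1335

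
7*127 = 889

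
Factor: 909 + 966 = 1875= 3^1*5^4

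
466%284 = 182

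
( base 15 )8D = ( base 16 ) 85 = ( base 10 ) 133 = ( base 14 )97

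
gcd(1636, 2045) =409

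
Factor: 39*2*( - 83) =-6474 = - 2^1*3^1 * 13^1*83^1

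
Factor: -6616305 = -3^2  *5^1*147029^1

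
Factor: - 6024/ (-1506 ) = 4 = 2^2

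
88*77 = 6776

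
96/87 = 32/29 = 1.10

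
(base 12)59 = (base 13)54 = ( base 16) 45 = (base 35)1y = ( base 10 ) 69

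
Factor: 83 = 83^1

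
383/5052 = 383/5052=0.08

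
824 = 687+137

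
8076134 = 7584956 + 491178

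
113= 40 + 73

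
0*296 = 0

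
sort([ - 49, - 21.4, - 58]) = [ - 58,-49, - 21.4 ] 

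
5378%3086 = 2292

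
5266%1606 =448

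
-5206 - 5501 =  - 10707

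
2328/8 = 291 = 291.00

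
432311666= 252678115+179633551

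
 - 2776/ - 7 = 396+4/7= 396.57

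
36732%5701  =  2526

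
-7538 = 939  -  8477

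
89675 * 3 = 269025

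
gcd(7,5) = 1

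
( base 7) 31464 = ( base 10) 7788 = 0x1e6c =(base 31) 837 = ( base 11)5940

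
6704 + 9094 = 15798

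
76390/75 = 1018 + 8/15 = 1018.53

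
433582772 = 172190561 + 261392211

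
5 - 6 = -1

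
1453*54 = 78462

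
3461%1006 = 443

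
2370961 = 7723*307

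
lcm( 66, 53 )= 3498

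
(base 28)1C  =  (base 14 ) 2C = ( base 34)16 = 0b101000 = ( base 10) 40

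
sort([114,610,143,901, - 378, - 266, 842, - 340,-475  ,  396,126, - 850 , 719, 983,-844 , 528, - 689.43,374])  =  [ - 850, - 844, - 689.43,-475,- 378, - 340, -266, 114,126 , 143,374,396,528, 610,719,842,901,983] 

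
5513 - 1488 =4025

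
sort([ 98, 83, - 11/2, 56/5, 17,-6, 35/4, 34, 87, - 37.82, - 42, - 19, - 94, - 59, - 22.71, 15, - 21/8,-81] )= [  -  94, - 81, - 59 , - 42, -37.82, - 22.71, - 19,-6, - 11/2, - 21/8,35/4, 56/5, 15, 17, 34,  83,87, 98 ] 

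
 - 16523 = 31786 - 48309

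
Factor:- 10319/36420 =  - 2^( - 2)*3^( - 1)*5^( - 1 ) *17^1 = -17/60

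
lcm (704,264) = 2112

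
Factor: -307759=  - 307759^1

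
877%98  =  93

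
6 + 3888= 3894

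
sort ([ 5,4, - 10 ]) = [ - 10,4,5]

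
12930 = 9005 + 3925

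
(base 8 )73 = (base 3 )2012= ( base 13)47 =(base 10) 59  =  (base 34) 1p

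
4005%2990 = 1015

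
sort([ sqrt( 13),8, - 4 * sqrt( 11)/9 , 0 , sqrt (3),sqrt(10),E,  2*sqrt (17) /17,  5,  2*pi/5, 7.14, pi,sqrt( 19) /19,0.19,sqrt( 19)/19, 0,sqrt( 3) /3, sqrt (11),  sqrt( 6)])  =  [-4 * sqrt( 11)/9,0,  0, 0.19, sqrt(19)/19,sqrt( 19)/19, 2*sqrt( 17)/17, sqrt(3)/3,2 * pi/5, sqrt (3),sqrt( 6),E, pi,sqrt (10), sqrt (11), sqrt( 13), 5, 7.14, 8] 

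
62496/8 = 7812 = 7812.00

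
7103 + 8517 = 15620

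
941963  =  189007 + 752956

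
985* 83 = 81755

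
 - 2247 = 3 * ( - 749 )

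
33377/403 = 33377/403 = 82.82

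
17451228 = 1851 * 9428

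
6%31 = 6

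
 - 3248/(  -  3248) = 1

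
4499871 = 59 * 76269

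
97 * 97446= 9452262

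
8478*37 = 313686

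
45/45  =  1 = 1.00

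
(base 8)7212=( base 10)3722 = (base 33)3dq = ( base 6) 25122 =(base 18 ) B8E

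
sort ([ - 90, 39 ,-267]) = [ -267,-90, 39]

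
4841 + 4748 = 9589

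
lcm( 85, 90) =1530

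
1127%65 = 22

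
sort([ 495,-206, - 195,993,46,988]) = [-206, - 195  ,  46,495, 988,993 ] 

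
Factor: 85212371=3413^1 * 24967^1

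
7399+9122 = 16521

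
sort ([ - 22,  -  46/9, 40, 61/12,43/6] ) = [ - 22, - 46/9, 61/12, 43/6, 40]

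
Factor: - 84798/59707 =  - 2^1*3^2 *7^1*673^1*59707^(  -  1)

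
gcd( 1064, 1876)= 28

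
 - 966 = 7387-8353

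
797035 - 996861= - 199826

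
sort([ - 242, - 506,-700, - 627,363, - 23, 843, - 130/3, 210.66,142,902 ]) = [ - 700,- 627, - 506, - 242, - 130/3, - 23, 142, 210.66, 363,843 , 902 ] 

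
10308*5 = 51540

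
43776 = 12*3648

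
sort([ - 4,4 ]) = [ - 4, 4 ] 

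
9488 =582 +8906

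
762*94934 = 72339708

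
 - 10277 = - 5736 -4541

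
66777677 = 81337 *821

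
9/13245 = 3/4415=0.00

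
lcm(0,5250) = 0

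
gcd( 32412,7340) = 4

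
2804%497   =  319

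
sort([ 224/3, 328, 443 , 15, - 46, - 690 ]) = [ - 690, - 46,15, 224/3, 328, 443 ] 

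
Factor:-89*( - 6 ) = 534 = 2^1*3^1*89^1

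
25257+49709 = 74966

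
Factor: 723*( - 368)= - 2^4*3^1*23^1*241^1 = - 266064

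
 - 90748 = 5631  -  96379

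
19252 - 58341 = -39089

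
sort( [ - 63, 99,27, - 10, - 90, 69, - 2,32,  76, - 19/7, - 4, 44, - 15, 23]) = [ - 90, - 63, - 15,  -  10, - 4, - 19/7, - 2, 23, 27, 32 , 44, 69, 76, 99]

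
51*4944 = 252144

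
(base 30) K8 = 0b1001100000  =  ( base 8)1140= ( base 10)608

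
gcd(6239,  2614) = 1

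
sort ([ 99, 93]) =[ 93,99]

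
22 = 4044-4022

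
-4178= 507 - 4685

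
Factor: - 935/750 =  - 187/150=- 2^( - 1)*3^ (  -  1)*5^(  -  2)*11^1*17^1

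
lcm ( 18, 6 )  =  18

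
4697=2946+1751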